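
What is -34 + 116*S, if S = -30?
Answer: -3514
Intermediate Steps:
-34 + 116*S = -34 + 116*(-30) = -34 - 3480 = -3514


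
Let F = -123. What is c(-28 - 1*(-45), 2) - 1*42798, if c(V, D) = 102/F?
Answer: -1754752/41 ≈ -42799.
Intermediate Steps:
c(V, D) = -34/41 (c(V, D) = 102/(-123) = 102*(-1/123) = -34/41)
c(-28 - 1*(-45), 2) - 1*42798 = -34/41 - 1*42798 = -34/41 - 42798 = -1754752/41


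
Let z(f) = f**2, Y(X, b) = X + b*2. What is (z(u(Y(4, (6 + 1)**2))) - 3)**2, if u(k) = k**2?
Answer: 11716593160563369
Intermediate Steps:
Y(X, b) = X + 2*b
(z(u(Y(4, (6 + 1)**2))) - 3)**2 = (((4 + 2*(6 + 1)**2)**2)**2 - 3)**2 = (((4 + 2*7**2)**2)**2 - 3)**2 = (((4 + 2*49)**2)**2 - 3)**2 = (((4 + 98)**2)**2 - 3)**2 = ((102**2)**2 - 3)**2 = (10404**2 - 3)**2 = (108243216 - 3)**2 = 108243213**2 = 11716593160563369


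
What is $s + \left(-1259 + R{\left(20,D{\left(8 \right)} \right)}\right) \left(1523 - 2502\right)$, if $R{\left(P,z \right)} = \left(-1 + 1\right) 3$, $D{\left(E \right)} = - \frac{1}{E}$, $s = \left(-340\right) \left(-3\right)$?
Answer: $1233581$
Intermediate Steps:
$s = 1020$
$R{\left(P,z \right)} = 0$ ($R{\left(P,z \right)} = 0 \cdot 3 = 0$)
$s + \left(-1259 + R{\left(20,D{\left(8 \right)} \right)}\right) \left(1523 - 2502\right) = 1020 + \left(-1259 + 0\right) \left(1523 - 2502\right) = 1020 - -1232561 = 1020 + 1232561 = 1233581$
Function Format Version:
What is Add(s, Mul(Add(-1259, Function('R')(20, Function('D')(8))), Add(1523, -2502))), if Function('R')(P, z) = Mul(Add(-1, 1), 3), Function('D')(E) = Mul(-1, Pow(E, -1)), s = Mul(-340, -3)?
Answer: 1233581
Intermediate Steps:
s = 1020
Function('R')(P, z) = 0 (Function('R')(P, z) = Mul(0, 3) = 0)
Add(s, Mul(Add(-1259, Function('R')(20, Function('D')(8))), Add(1523, -2502))) = Add(1020, Mul(Add(-1259, 0), Add(1523, -2502))) = Add(1020, Mul(-1259, -979)) = Add(1020, 1232561) = 1233581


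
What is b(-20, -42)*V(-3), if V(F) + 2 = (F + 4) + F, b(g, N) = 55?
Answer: -220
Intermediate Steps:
V(F) = 2 + 2*F (V(F) = -2 + ((F + 4) + F) = -2 + ((4 + F) + F) = -2 + (4 + 2*F) = 2 + 2*F)
b(-20, -42)*V(-3) = 55*(2 + 2*(-3)) = 55*(2 - 6) = 55*(-4) = -220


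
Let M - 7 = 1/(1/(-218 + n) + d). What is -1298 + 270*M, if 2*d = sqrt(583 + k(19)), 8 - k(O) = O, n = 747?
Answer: 11845038137/20008631 + 37778535*sqrt(143)/20008631 ≈ 614.58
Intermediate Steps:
k(O) = 8 - O
d = sqrt(143) (d = sqrt(583 + (8 - 1*19))/2 = sqrt(583 + (8 - 19))/2 = sqrt(583 - 11)/2 = sqrt(572)/2 = (2*sqrt(143))/2 = sqrt(143) ≈ 11.958)
M = 7 + 1/(1/529 + sqrt(143)) (M = 7 + 1/(1/(-218 + 747) + sqrt(143)) = 7 + 1/(1/529 + sqrt(143)) ≈ 7.0836)
-1298 + 270*M = -1298 + 270*(280120305/40017262 + 279841*sqrt(143)/40017262) = -1298 + (37816241175/20008631 + 37778535*sqrt(143)/20008631) = 11845038137/20008631 + 37778535*sqrt(143)/20008631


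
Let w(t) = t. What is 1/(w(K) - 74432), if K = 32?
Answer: -1/74400 ≈ -1.3441e-5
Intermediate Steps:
1/(w(K) - 74432) = 1/(32 - 74432) = 1/(-74400) = -1/74400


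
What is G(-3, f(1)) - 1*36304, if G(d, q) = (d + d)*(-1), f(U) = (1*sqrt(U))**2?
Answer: -36298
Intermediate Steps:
f(U) = U (f(U) = (sqrt(U))**2 = U)
G(d, q) = -2*d (G(d, q) = (2*d)*(-1) = -2*d)
G(-3, f(1)) - 1*36304 = -2*(-3) - 1*36304 = 6 - 36304 = -36298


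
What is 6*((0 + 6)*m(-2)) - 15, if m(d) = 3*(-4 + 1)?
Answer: -339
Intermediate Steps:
m(d) = -9 (m(d) = 3*(-3) = -9)
6*((0 + 6)*m(-2)) - 15 = 6*((0 + 6)*(-9)) - 15 = 6*(6*(-9)) - 15 = 6*(-54) - 15 = -324 - 15 = -339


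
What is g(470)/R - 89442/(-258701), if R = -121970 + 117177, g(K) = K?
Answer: 307106036/1239953893 ≈ 0.24768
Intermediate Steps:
R = -4793
g(470)/R - 89442/(-258701) = 470/(-4793) - 89442/(-258701) = 470*(-1/4793) - 89442*(-1/258701) = -470/4793 + 89442/258701 = 307106036/1239953893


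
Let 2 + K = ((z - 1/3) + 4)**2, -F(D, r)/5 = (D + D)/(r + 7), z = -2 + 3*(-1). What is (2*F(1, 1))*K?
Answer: 5/9 ≈ 0.55556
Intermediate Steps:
z = -5 (z = -2 - 3 = -5)
F(D, r) = -10*D/(7 + r) (F(D, r) = -5*(D + D)/(r + 7) = -5*2*D/(7 + r) = -10*D/(7 + r))
K = -2/9 (K = -2 + ((-5 - 1/3) + 4)**2 = -2 + (-16/3 + 4)**2 = -2 + (-4/3)**2 = -2 + 16/9 = -2/9 ≈ -0.22222)
(2*F(1, 1))*K = (2*(-10*1/(7 + 1)))*(-2/9) = (2*(-10*1/8))*(-2/9) = (2*(-10*1*1/8))*(-2/9) = (2*(-5/4))*(-2/9) = -5/2*(-2/9) = 5/9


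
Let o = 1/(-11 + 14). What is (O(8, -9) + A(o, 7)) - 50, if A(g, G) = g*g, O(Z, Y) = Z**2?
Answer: 127/9 ≈ 14.111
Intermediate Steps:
o = 1/3 ≈ 0.33333
A(g, G) = g**2
(O(8, -9) + A(o, 7)) - 50 = (8**2 + (1/3)**2) - 50 = (64 + 1/9) - 50 = 577/9 - 50 = 127/9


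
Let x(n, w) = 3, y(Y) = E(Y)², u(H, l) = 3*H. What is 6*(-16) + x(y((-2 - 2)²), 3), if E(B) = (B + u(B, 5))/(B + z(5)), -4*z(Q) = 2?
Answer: -93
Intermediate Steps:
z(Q) = -½ (z(Q) = -¼*2 = -½)
E(B) = 4*B/(-½ + B) (E(B) = (B + 3*B)/(B - ½) = (4*B)/(-½ + B) = 4*B/(-½ + B))
y(Y) = 64*Y²/(-1 + 2*Y)² (y(Y) = (8*Y/(-1 + 2*Y))² = 64*Y²/(-1 + 2*Y)²)
6*(-16) + x(y((-2 - 2)²), 3) = 6*(-16) + 3 = -96 + 3 = -93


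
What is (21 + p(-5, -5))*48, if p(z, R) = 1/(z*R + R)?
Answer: 5052/5 ≈ 1010.4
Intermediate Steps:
p(z, R) = 1/(R + R*z) (p(z, R) = 1/(R*z + R) = 1/(R + R*z))
(21 + p(-5, -5))*48 = (21 + 1/((-5)*(1 - 5)))*48 = (21 - ⅕/(-4))*48 = (21 - ⅕*(-¼))*48 = (21 + 1/20)*48 = (421/20)*48 = 5052/5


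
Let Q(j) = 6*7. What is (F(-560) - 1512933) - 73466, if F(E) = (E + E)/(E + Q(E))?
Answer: -58696683/37 ≈ -1.5864e+6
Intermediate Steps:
Q(j) = 42
F(E) = 2*E/(42 + E) (F(E) = (E + E)/(E + 42) = (2*E)/(42 + E) = 2*E/(42 + E))
(F(-560) - 1512933) - 73466 = (2*(-560)/(42 - 560) - 1512933) - 73466 = (2*(-560)/(-518) - 1512933) - 73466 = (2*(-560)*(-1/518) - 1512933) - 73466 = (80/37 - 1512933) - 73466 = -55978441/37 - 73466 = -58696683/37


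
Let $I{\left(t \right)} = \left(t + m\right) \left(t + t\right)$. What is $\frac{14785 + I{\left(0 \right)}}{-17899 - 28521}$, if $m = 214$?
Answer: $- \frac{2957}{9284} \approx -0.3185$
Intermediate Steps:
$I{\left(t \right)} = 2 t \left(214 + t\right)$ ($I{\left(t \right)} = \left(t + 214\right) \left(t + t\right) = \left(214 + t\right) 2 t = 2 t \left(214 + t\right)$)
$\frac{14785 + I{\left(0 \right)}}{-17899 - 28521} = \frac{14785 + 2 \cdot 0 \left(214 + 0\right)}{-17899 - 28521} = \frac{14785 + 2 \cdot 0 \cdot 214}{-46420} = \left(14785 + 0\right) \left(- \frac{1}{46420}\right) = 14785 \left(- \frac{1}{46420}\right) = - \frac{2957}{9284}$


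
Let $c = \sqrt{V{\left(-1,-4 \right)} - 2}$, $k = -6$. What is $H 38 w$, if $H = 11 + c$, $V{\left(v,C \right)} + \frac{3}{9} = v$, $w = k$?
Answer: $-2508 - 76 i \sqrt{30} \approx -2508.0 - 416.27 i$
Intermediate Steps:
$w = -6$
$V{\left(v,C \right)} = - \frac{1}{3} + v$
$c = \frac{i \sqrt{30}}{3}$ ($c = \sqrt{\left(- \frac{1}{3} - 1\right) - 2} = \sqrt{- \frac{4}{3} - 2} = \sqrt{- \frac{10}{3}} = \frac{i \sqrt{30}}{3} \approx 1.8257 i$)
$H = 11 + \frac{i \sqrt{30}}{3} \approx 11.0 + 1.8257 i$
$H 38 w = \left(11 + \frac{i \sqrt{30}}{3}\right) 38 \left(-6\right) = \left(418 + \frac{38 i \sqrt{30}}{3}\right) \left(-6\right) = -2508 - 76 i \sqrt{30}$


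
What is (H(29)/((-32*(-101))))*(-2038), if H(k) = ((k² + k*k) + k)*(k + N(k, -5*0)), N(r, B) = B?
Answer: -50561761/1616 ≈ -31288.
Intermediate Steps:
H(k) = k*(k + 2*k²) (H(k) = ((k² + k*k) + k)*(k - 5*0) = ((k² + k²) + k)*(k + 0) = (2*k² + k)*k = (k + 2*k²)*k = k*(k + 2*k²))
(H(29)/((-32*(-101))))*(-2038) = ((29²*(1 + 2*29))/((-32*(-101))))*(-2038) = ((841*(1 + 58))/3232)*(-2038) = ((841*59)*(1/3232))*(-2038) = (49619*(1/3232))*(-2038) = (49619/3232)*(-2038) = -50561761/1616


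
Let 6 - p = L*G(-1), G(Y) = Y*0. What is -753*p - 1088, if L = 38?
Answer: -5606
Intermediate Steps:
G(Y) = 0
p = 6 (p = 6 - 38*0 = 6 - 1*0 = 6 + 0 = 6)
-753*p - 1088 = -753*6 - 1088 = -4518 - 1088 = -5606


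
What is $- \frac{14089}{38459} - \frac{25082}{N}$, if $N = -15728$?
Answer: $\frac{371518423}{302441576} \approx 1.2284$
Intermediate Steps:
$- \frac{14089}{38459} - \frac{25082}{N} = - \frac{14089}{38459} - \frac{25082}{-15728} = \left(-14089\right) \frac{1}{38459} - - \frac{12541}{7864} = - \frac{14089}{38459} + \frac{12541}{7864} = \frac{371518423}{302441576}$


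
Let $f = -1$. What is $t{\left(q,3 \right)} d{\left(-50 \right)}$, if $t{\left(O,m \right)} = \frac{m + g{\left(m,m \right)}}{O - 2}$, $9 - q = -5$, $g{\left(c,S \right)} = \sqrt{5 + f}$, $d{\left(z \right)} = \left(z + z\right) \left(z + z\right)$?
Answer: $\frac{12500}{3} \approx 4166.7$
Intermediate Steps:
$d{\left(z \right)} = 4 z^{2}$ ($d{\left(z \right)} = 2 z 2 z = 4 z^{2}$)
$g{\left(c,S \right)} = 2$ ($g{\left(c,S \right)} = \sqrt{5 - 1} = \sqrt{4} = 2$)
$q = 14$ ($q = 9 - -5 = 9 + 5 = 14$)
$t{\left(O,m \right)} = \frac{2 + m}{-2 + O}$ ($t{\left(O,m \right)} = \frac{m + 2}{O - 2} = \frac{2 + m}{-2 + O}$)
$t{\left(q,3 \right)} d{\left(-50 \right)} = \frac{2 + 3}{-2 + 14} \cdot 4 \left(-50\right)^{2} = \frac{1}{12} \cdot 5 \cdot 4 \cdot 2500 = \frac{1}{12} \cdot 5 \cdot 10000 = \frac{5}{12} \cdot 10000 = \frac{12500}{3}$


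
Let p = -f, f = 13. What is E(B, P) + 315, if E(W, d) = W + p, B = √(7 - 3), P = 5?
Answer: 304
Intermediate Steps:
B = 2 (B = √4 = 2)
p = -13 (p = -1*13 = -13)
E(W, d) = -13 + W (E(W, d) = W - 13 = -13 + W)
E(B, P) + 315 = (-13 + 2) + 315 = -11 + 315 = 304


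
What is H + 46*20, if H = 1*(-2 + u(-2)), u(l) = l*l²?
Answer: 910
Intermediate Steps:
u(l) = l³
H = -10 (H = 1*(-2 + (-2)³) = 1*(-2 - 8) = 1*(-10) = -10)
H + 46*20 = -10 + 46*20 = -10 + 920 = 910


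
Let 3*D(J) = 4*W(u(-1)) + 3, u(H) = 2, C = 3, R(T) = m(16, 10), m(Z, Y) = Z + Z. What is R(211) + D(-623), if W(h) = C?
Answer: 37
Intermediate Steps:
m(Z, Y) = 2*Z
R(T) = 32 (R(T) = 2*16 = 32)
W(h) = 3
D(J) = 5 (D(J) = (4*3 + 3)/3 = (12 + 3)/3 = (⅓)*15 = 5)
R(211) + D(-623) = 32 + 5 = 37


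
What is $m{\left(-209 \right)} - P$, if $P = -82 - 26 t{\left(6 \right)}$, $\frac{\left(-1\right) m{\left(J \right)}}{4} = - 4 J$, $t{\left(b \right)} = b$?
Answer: $-3106$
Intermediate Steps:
$m{\left(J \right)} = 16 J$ ($m{\left(J \right)} = - 4 \left(- 4 J\right) = 16 J$)
$P = -238$ ($P = -82 - 156 = -238$)
$m{\left(-209 \right)} - P = 16 \left(-209\right) - -238 = -3344 + 238 = -3106$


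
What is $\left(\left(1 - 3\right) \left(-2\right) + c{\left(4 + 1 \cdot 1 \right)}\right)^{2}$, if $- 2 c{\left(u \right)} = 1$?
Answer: $\frac{49}{4} \approx 12.25$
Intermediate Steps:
$c{\left(u \right)} = - \frac{1}{2}$ ($c{\left(u \right)} = \left(- \frac{1}{2}\right) 1 = - \frac{1}{2}$)
$\left(\left(1 - 3\right) \left(-2\right) + c{\left(4 + 1 \cdot 1 \right)}\right)^{2} = \left(\left(1 - 3\right) \left(-2\right) - \frac{1}{2}\right)^{2} = \left(\left(-2\right) \left(-2\right) - \frac{1}{2}\right)^{2} = \left(4 - \frac{1}{2}\right)^{2} = \left(\frac{7}{2}\right)^{2} = \frac{49}{4}$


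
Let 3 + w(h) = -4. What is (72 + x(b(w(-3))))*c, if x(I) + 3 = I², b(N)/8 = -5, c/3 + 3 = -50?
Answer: -265371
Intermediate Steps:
c = -159 (c = -9 + 3*(-50) = -9 - 150 = -159)
w(h) = -7 (w(h) = -3 - 4 = -7)
b(N) = -40 (b(N) = 8*(-5) = -40)
x(I) = -3 + I²
(72 + x(b(w(-3))))*c = (72 + (-3 + (-40)²))*(-159) = (72 + (-3 + 1600))*(-159) = (72 + 1597)*(-159) = 1669*(-159) = -265371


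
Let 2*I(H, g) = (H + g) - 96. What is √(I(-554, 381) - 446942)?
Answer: I*√1788306/2 ≈ 668.64*I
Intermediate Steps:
I(H, g) = -48 + H/2 + g/2 (I(H, g) = ((H + g) - 96)/2 = (-96 + H + g)/2 = -48 + H/2 + g/2)
√(I(-554, 381) - 446942) = √((-48 + (½)*(-554) + (½)*381) - 446942) = √((-48 - 277 + 381/2) - 446942) = √(-269/2 - 446942) = √(-894153/2) = I*√1788306/2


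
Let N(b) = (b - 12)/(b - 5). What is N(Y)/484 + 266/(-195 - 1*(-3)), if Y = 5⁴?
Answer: -2490737/1800480 ≈ -1.3834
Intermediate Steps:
Y = 625
N(b) = (-12 + b)/(-5 + b)
N(Y)/484 + 266/(-195 - 1*(-3)) = ((-12 + 625)/(-5 + 625))/484 + 266/(-195 - 1*(-3)) = (613/620)*(1/484) + 266/(-195 + 3) = ((1/620)*613)*(1/484) + 266/(-192) = (613/620)*(1/484) + 266*(-1/192) = 613/300080 - 133/96 = -2490737/1800480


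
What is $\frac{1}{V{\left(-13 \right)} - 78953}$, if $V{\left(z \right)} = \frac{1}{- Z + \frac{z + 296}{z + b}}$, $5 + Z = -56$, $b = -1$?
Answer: $- \frac{571}{45082149} \approx -1.2666 \cdot 10^{-5}$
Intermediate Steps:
$Z = -61$ ($Z = -5 - 56 = -61$)
$V{\left(z \right)} = \frac{1}{61 + \frac{296 + z}{-1 + z}}$ ($V{\left(z \right)} = \frac{1}{\left(-1\right) \left(-61\right) + \frac{z + 296}{z - 1}} = \frac{1}{61 + \frac{296 + z}{-1 + z}}$)
$\frac{1}{V{\left(-13 \right)} - 78953} = \frac{1}{\frac{-1 - 13}{235 + 62 \left(-13\right)} - 78953} = \frac{1}{\frac{1}{235 - 806} \left(-14\right) - 78953} = \frac{1}{\frac{1}{-571} \left(-14\right) - 78953} = \frac{1}{\left(- \frac{1}{571}\right) \left(-14\right) - 78953} = \frac{1}{\frac{14}{571} - 78953} = \frac{1}{- \frac{45082149}{571}} = - \frac{571}{45082149}$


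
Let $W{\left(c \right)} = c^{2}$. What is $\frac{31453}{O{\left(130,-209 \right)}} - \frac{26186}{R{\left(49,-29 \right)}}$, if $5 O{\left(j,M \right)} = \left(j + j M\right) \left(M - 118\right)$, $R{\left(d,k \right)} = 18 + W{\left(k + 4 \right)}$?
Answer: $- \frac{46287517097}{1137091488} \approx -40.707$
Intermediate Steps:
$R{\left(d,k \right)} = 18 + \left(4 + k\right)^{2}$ ($R{\left(d,k \right)} = 18 + \left(k + 4\right)^{2} = 18 + \left(4 + k\right)^{2}$)
$O{\left(j,M \right)} = \frac{\left(-118 + M\right) \left(j + M j\right)}{5}$ ($O{\left(j,M \right)} = \frac{\left(j + j M\right) \left(M - 118\right)}{5} = \frac{\left(j + M j\right) \left(-118 + M\right)}{5} = \frac{\left(-118 + M\right) \left(j + M j\right)}{5}$)
$\frac{31453}{O{\left(130,-209 \right)}} - \frac{26186}{R{\left(49,-29 \right)}} = \frac{31453}{\frac{1}{5} \cdot 130 \left(-118 + \left(-209\right)^{2} - -24453\right)} - \frac{26186}{18 + \left(4 - 29\right)^{2}} = \frac{31453}{\frac{1}{5} \cdot 130 \left(-118 + 43681 + 24453\right)} - \frac{26186}{18 + \left(-25\right)^{2}} = \frac{31453}{\frac{1}{5} \cdot 130 \cdot 68016} - \frac{26186}{18 + 625} = \frac{31453}{1768416} - \frac{26186}{643} = - \frac{46287517097}{1137091488}$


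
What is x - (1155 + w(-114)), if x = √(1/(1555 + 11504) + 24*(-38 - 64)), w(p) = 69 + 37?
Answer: -1261 + I*√46386193381/4353 ≈ -1261.0 + 49.477*I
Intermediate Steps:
w(p) = 106
x = I*√46386193381/4353 (x = √(1/13059 + 24*(-102)) = √(1/13059 - 2448) = √(-31968431/13059) = I*√46386193381/4353 ≈ 49.477*I)
x - (1155 + w(-114)) = I*√46386193381/4353 - (1155 + 106) = I*√46386193381/4353 - 1*1261 = I*√46386193381/4353 - 1261 = -1261 + I*√46386193381/4353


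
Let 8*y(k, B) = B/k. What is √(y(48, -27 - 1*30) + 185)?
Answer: 3*√5258/16 ≈ 13.596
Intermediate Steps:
y(k, B) = B/(8*k) (y(k, B) = (B/k)/8 = B/(8*k))
√(y(48, -27 - 1*30) + 185) = √((⅛)*(-27 - 1*30)/48 + 185) = √((⅛)*(-27 - 30)*(1/48) + 185) = √((⅛)*(-57)*(1/48) + 185) = √(-19/128 + 185) = √(23661/128) = 3*√5258/16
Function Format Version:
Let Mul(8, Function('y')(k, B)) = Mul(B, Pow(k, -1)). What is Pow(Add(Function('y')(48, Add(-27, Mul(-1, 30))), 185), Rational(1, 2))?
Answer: Mul(Rational(3, 16), Pow(5258, Rational(1, 2))) ≈ 13.596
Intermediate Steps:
Function('y')(k, B) = Mul(Rational(1, 8), B, Pow(k, -1)) (Function('y')(k, B) = Mul(Rational(1, 8), Mul(B, Pow(k, -1))) = Mul(Rational(1, 8), B, Pow(k, -1)))
Pow(Add(Function('y')(48, Add(-27, Mul(-1, 30))), 185), Rational(1, 2)) = Pow(Add(Mul(Rational(1, 8), Add(-27, Mul(-1, 30)), Pow(48, -1)), 185), Rational(1, 2)) = Pow(Add(Mul(Rational(1, 8), Add(-27, -30), Rational(1, 48)), 185), Rational(1, 2)) = Pow(Add(Mul(Rational(1, 8), -57, Rational(1, 48)), 185), Rational(1, 2)) = Pow(Add(Rational(-19, 128), 185), Rational(1, 2)) = Pow(Rational(23661, 128), Rational(1, 2)) = Mul(Rational(3, 16), Pow(5258, Rational(1, 2)))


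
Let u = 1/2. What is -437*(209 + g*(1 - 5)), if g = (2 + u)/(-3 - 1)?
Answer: -184851/2 ≈ -92426.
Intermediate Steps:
u = 1/2 ≈ 0.50000
g = -5/8 (g = (2 + 1/2)/(-3 - 1) = (5/2)/(-4) = (5/2)*(-1/4) = -5/8 ≈ -0.62500)
-437*(209 + g*(1 - 5)) = -437*(209 - 5*(1 - 5)/8) = -437*(209 - 5/8*(-4)) = -437*(209 + 5/2) = -437*423/2 = -184851/2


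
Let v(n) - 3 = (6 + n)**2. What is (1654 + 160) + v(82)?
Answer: 9561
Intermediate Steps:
v(n) = 3 + (6 + n)**2
(1654 + 160) + v(82) = (1654 + 160) + (3 + (6 + 82)**2) = 1814 + (3 + 88**2) = 1814 + (3 + 7744) = 1814 + 7747 = 9561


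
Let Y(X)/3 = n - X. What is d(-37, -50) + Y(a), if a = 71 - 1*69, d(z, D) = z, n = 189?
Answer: 524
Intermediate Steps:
a = 2 (a = 71 - 69 = 2)
Y(X) = 567 - 3*X (Y(X) = 3*(189 - X) = 567 - 3*X)
d(-37, -50) + Y(a) = -37 + (567 - 3*2) = -37 + (567 - 6) = -37 + 561 = 524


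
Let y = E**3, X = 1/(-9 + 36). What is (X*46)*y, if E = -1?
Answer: -46/27 ≈ -1.7037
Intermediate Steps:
X = 1/27 ≈ 0.037037
y = -1 (y = (-1)**3 = -1)
(X*46)*y = ((1/27)*46)*(-1) = (46/27)*(-1) = -46/27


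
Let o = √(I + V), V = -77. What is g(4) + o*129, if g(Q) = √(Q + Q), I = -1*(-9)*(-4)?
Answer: 2*√2 + 129*I*√113 ≈ 2.8284 + 1371.3*I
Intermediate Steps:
I = -36 (I = 9*(-4) = -36)
g(Q) = √2*√Q (g(Q) = √(2*Q) = √2*√Q)
o = I*√113 (o = √(-36 - 77) = √(-113) = I*√113 ≈ 10.63*I)
g(4) + o*129 = √2*√4 + (I*√113)*129 = √2*2 + 129*I*√113 = 2*√2 + 129*I*√113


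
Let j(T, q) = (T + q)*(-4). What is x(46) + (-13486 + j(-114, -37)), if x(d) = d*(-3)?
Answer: -13020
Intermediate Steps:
j(T, q) = -4*T - 4*q
x(d) = -3*d
x(46) + (-13486 + j(-114, -37)) = -3*46 + (-13486 + (-4*(-114) - 4*(-37))) = -138 + (-13486 + (456 + 148)) = -138 + (-13486 + 604) = -138 - 12882 = -13020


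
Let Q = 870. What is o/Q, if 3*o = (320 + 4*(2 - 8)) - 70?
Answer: 113/1305 ≈ 0.086590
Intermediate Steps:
o = 226/3 (o = ((320 + 4*(2 - 8)) - 70)/3 = ((320 + 4*(-6)) - 70)/3 = ((320 - 24) - 70)/3 = (296 - 70)/3 = (⅓)*226 = 226/3 ≈ 75.333)
o/Q = (226/3)/870 = (226/3)*(1/870) = 113/1305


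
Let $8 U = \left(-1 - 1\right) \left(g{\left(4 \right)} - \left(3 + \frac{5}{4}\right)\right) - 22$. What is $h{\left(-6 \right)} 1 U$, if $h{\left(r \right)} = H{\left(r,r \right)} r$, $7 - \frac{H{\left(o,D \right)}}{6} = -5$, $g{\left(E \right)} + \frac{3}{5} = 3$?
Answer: $\frac{4941}{5} \approx 988.2$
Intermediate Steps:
$g{\left(E \right)} = \frac{12}{5}$ ($g{\left(E \right)} = - \frac{3}{5} + 3 = \frac{12}{5}$)
$H{\left(o,D \right)} = 72$ ($H{\left(o,D \right)} = 42 - -30 = 42 + 30 = 72$)
$h{\left(r \right)} = 72 r$
$U = - \frac{183}{80}$ ($U = \frac{\left(-1 - 1\right) \left(\frac{12}{5} - \left(3 + \frac{5}{4}\right)\right) - 22}{8} = \frac{- 2 \left(\frac{12}{5} - \frac{17}{4}\right) - 22}{8} = \frac{\left(-2\right) \left(- \frac{37}{20}\right) - 22}{8} = \frac{\frac{37}{10} - 22}{8} = \frac{1}{8} \left(- \frac{183}{10}\right) = - \frac{183}{80} \approx -2.2875$)
$h{\left(-6 \right)} 1 U = 72 \left(-6\right) 1 \left(- \frac{183}{80}\right) = \left(-432\right) 1 \left(- \frac{183}{80}\right) = \left(-432\right) \left(- \frac{183}{80}\right) = \frac{4941}{5}$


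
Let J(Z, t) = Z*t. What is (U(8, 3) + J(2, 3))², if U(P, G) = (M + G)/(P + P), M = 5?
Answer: 169/4 ≈ 42.250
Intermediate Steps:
U(P, G) = (5 + G)/(2*P) (U(P, G) = (5 + G)/(P + P) = (5 + G)/((2*P)) = (5 + G)*(1/(2*P)) = (5 + G)/(2*P))
(U(8, 3) + J(2, 3))² = ((½)*(5 + 3)/8 + 2*3)² = ((½)*(⅛)*8 + 6)² = (½ + 6)² = (13/2)² = 169/4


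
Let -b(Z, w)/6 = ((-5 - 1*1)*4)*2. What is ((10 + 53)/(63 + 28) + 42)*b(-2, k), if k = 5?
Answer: 159840/13 ≈ 12295.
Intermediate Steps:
b(Z, w) = 288 (b(Z, w) = -6*(-5 - 1*1)*4*2 = -6*(-5 - 1)*4*2 = -6*(-6*4)*2 = -(-144)*2 = -6*(-48) = 288)
((10 + 53)/(63 + 28) + 42)*b(-2, k) = ((10 + 53)/(63 + 28) + 42)*288 = (63/91 + 42)*288 = (63*(1/91) + 42)*288 = (9/13 + 42)*288 = (555/13)*288 = 159840/13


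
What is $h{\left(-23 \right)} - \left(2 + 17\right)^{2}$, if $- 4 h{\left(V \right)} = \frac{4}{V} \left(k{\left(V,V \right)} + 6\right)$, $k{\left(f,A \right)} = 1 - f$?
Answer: $- \frac{8273}{23} \approx -359.7$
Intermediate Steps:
$h{\left(V \right)} = - \frac{7 - V}{V}$ ($h{\left(V \right)} = - \frac{\frac{4}{V} \left(\left(1 - V\right) + 6\right)}{4} = - \frac{\frac{4}{V} \left(7 - V\right)}{4} = - \frac{4 \frac{1}{V} \left(7 - V\right)}{4} = - \frac{7 - V}{V}$)
$h{\left(-23 \right)} - \left(2 + 17\right)^{2} = \frac{-7 - 23}{-23} - \left(2 + 17\right)^{2} = \left(- \frac{1}{23}\right) \left(-30\right) - 19^{2} = \frac{30}{23} - 361 = - \frac{8273}{23}$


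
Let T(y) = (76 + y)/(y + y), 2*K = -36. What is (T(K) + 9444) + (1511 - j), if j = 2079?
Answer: 159739/18 ≈ 8874.4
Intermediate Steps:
K = -18 (K = (½)*(-36) = -18)
T(y) = (76 + y)/(2*y) (T(y) = (76 + y)/((2*y)) = (76 + y)*(1/(2*y)) = (76 + y)/(2*y))
(T(K) + 9444) + (1511 - j) = ((½)*(76 - 18)/(-18) + 9444) + (1511 - 1*2079) = ((½)*(-1/18)*58 + 9444) + (1511 - 2079) = (-29/18 + 9444) - 568 = 169963/18 - 568 = 159739/18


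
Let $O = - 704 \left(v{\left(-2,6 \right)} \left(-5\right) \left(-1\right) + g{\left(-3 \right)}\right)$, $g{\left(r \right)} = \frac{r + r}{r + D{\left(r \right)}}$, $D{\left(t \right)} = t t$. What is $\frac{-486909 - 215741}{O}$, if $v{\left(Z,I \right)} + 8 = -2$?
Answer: $- \frac{351325}{17952} \approx -19.57$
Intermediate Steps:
$v{\left(Z,I \right)} = -10$ ($v{\left(Z,I \right)} = -8 - 2 = -10$)
$D{\left(t \right)} = t^{2}$
$g{\left(r \right)} = \frac{2 r}{r + r^{2}}$ ($g{\left(r \right)} = \frac{r + r}{r + r^{2}} = \frac{2 r}{r + r^{2}}$)
$O = 35904$ ($O = - 704 \left(\left(-10\right) \left(-5\right) \left(-1\right) + \frac{2}{1 - 3}\right) = - 704 \left(50 \left(-1\right) + \frac{2}{-2}\right) = - 704 \left(-50 + 2 \left(- \frac{1}{2}\right)\right) = - 704 \left(-50 - 1\right) = \left(-704\right) \left(-51\right) = 35904$)
$\frac{-486909 - 215741}{O} = \frac{-486909 - 215741}{35904} = \left(-702650\right) \frac{1}{35904} = - \frac{351325}{17952}$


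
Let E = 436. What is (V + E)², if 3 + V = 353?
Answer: 617796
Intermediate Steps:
V = 350 (V = -3 + 353 = 350)
(V + E)² = (350 + 436)² = 786² = 617796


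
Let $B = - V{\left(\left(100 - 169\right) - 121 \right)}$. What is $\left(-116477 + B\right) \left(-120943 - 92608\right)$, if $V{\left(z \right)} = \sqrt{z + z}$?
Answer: $24873779827 + 427102 i \sqrt{95} \approx 2.4874 \cdot 10^{10} + 4.1629 \cdot 10^{6} i$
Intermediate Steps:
$V{\left(z \right)} = \sqrt{2} \sqrt{z}$ ($V{\left(z \right)} = \sqrt{2 z} = \sqrt{2} \sqrt{z}$)
$B = - 2 i \sqrt{95}$ ($B = - \sqrt{2} \sqrt{\left(100 - 169\right) - 121} = - \sqrt{2} \sqrt{-69 - 121} = - \sqrt{2} \sqrt{-190} = - \sqrt{2} i \sqrt{190} = - 2 i \sqrt{95} \approx - 19.494 i$)
$\left(-116477 + B\right) \left(-120943 - 92608\right) = \left(-116477 - 2 i \sqrt{95}\right) \left(-120943 - 92608\right) = \left(-116477 - 2 i \sqrt{95}\right) \left(-213551\right) = 24873779827 + 427102 i \sqrt{95}$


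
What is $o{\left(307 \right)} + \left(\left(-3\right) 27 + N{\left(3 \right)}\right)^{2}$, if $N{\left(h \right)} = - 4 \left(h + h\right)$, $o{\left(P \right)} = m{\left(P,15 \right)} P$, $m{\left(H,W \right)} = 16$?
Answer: $15937$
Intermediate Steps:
$o{\left(P \right)} = 16 P$
$N{\left(h \right)} = - 8 h$ ($N{\left(h \right)} = - 4 \cdot 2 h = - 8 h$)
$o{\left(307 \right)} + \left(\left(-3\right) 27 + N{\left(3 \right)}\right)^{2} = 16 \cdot 307 + \left(\left(-3\right) 27 - 24\right)^{2} = 4912 + \left(-81 - 24\right)^{2} = 4912 + \left(-105\right)^{2} = 4912 + 11025 = 15937$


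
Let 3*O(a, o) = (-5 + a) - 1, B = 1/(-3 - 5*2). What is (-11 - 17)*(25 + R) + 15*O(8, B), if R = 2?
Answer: -746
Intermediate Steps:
B = -1/13 (B = 1/(-3 - 10) = 1/(-13) = -1/13 ≈ -0.076923)
O(a, o) = -2 + a/3 (O(a, o) = ((-5 + a) - 1)/3 = (-6 + a)/3 = -2 + a/3)
(-11 - 17)*(25 + R) + 15*O(8, B) = (-11 - 17)*(25 + 2) + 15*(-2 + (1/3)*8) = -28*27 + 15*(-2 + 8/3) = -756 + 15*(2/3) = -756 + 10 = -746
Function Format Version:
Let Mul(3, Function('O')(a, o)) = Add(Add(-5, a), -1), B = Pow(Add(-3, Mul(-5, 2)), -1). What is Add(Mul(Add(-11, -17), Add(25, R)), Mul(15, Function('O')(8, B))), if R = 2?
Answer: -746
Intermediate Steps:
B = Rational(-1, 13) (B = Pow(Add(-3, -10), -1) = Pow(-13, -1) = Rational(-1, 13) ≈ -0.076923)
Function('O')(a, o) = Add(-2, Mul(Rational(1, 3), a)) (Function('O')(a, o) = Mul(Rational(1, 3), Add(Add(-5, a), -1)) = Mul(Rational(1, 3), Add(-6, a)) = Add(-2, Mul(Rational(1, 3), a)))
Add(Mul(Add(-11, -17), Add(25, R)), Mul(15, Function('O')(8, B))) = Add(Mul(Add(-11, -17), Add(25, 2)), Mul(15, Add(-2, Mul(Rational(1, 3), 8)))) = Add(Mul(-28, 27), Mul(15, Add(-2, Rational(8, 3)))) = Add(-756, Mul(15, Rational(2, 3))) = Add(-756, 10) = -746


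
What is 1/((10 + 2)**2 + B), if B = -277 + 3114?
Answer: 1/2981 ≈ 0.00033546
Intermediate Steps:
B = 2837
1/((10 + 2)**2 + B) = 1/((10 + 2)**2 + 2837) = 1/(12**2 + 2837) = 1/(144 + 2837) = 1/2981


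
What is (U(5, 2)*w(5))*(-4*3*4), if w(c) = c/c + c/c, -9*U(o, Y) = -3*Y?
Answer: -64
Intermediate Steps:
U(o, Y) = Y/3 (U(o, Y) = -(-1)*Y/3 = Y/3)
w(c) = 2 (w(c) = 1 + 1 = 2)
(U(5, 2)*w(5))*(-4*3*4) = (((1/3)*2)*2)*(-4*3*4) = ((2/3)*2)*(-12*4) = (4/3)*(-48) = -64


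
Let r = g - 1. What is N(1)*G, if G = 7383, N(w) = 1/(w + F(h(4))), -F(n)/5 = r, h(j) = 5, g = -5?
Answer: 7383/31 ≈ 238.16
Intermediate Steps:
r = -6 (r = -5 - 1 = -6)
F(n) = 30 (F(n) = -5*(-6) = 30)
N(w) = 1/(30 + w) (N(w) = 1/(w + 30) = 1/(30 + w))
N(1)*G = 7383/(30 + 1) = 7383/31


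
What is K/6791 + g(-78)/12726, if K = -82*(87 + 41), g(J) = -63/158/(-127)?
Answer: -42543765881/27526177612 ≈ -1.5456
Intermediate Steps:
g(J) = 63/20066 (g(J) = -63*1/158*(-1/127) = -63/158*(-1/127) = 63/20066)
K = -10496 (K = -82*128 = -10496)
K/6791 + g(-78)/12726 = -10496/6791 + (63/20066)/12726 = -10496*1/6791 + (63/20066)*(1/12726) = -10496/6791 + 1/4053332 = -42543765881/27526177612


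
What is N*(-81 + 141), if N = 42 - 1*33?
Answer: 540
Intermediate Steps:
N = 9 (N = 42 - 33 = 9)
N*(-81 + 141) = 9*(-81 + 141) = 9*60 = 540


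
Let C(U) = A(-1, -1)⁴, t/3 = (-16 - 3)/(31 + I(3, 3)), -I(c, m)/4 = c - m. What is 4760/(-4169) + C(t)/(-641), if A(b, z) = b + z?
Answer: -3117864/2672329 ≈ -1.1667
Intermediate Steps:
I(c, m) = -4*c + 4*m (I(c, m) = -4*(c - m) = -4*c + 4*m)
t = -57/31 (t = 3*((-16 - 3)/(31 + (-4*3 + 4*3))) = 3*(-19/(31 + (-12 + 12))) = 3*(-19/(31 + 0)) = 3*(-19/31) = -57/31 ≈ -1.8387)
C(U) = 16 (C(U) = (-1 - 1)⁴ = (-2)⁴ = 16)
4760/(-4169) + C(t)/(-641) = 4760/(-4169) + 16/(-641) = 4760*(-1/4169) + 16*(-1/641) = -4760/4169 - 16/641 = -3117864/2672329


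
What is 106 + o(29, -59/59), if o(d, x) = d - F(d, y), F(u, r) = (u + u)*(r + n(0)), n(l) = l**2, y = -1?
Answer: 193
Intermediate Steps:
F(u, r) = 2*r*u (F(u, r) = (u + u)*(r + 0**2) = (2*u)*(r + 0) = (2*u)*r = 2*r*u)
o(d, x) = 3*d (o(d, x) = d - 2*(-1)*d = d - (-2)*d = d + 2*d = 3*d)
106 + o(29, -59/59) = 106 + 3*29 = 106 + 87 = 193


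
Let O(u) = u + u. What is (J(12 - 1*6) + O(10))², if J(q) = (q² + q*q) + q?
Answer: 9604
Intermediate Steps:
O(u) = 2*u
J(q) = q + 2*q² (J(q) = (q² + q²) + q = 2*q² + q = q + 2*q²)
(J(12 - 1*6) + O(10))² = ((12 - 1*6)*(1 + 2*(12 - 1*6)) + 2*10)² = ((12 - 6)*(1 + 2*(12 - 6)) + 20)² = (6*(1 + 2*6) + 20)² = (6*(1 + 12) + 20)² = (6*13 + 20)² = (78 + 20)² = 98² = 9604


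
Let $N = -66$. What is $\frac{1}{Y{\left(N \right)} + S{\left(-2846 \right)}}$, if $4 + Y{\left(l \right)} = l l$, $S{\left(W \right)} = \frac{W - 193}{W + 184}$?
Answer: $\frac{2662}{11588063} \approx 0.00022972$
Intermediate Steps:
$S{\left(W \right)} = \frac{-193 + W}{184 + W}$
$Y{\left(l \right)} = -4 + l^{2}$ ($Y{\left(l \right)} = -4 + l l = -4 + l^{2}$)
$\frac{1}{Y{\left(N \right)} + S{\left(-2846 \right)}} = \frac{1}{\left(-4 + \left(-66\right)^{2}\right) + \frac{-193 - 2846}{184 - 2846}} = \frac{1}{\left(-4 + 4356\right) + \frac{1}{-2662} \left(-3039\right)} = \frac{1}{4352 - - \frac{3039}{2662}} = \frac{1}{4352 + \frac{3039}{2662}} = \frac{1}{\frac{11588063}{2662}} = \frac{2662}{11588063}$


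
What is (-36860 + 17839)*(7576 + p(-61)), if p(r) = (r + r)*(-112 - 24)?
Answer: -459699528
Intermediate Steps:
p(r) = -272*r (p(r) = (2*r)*(-136) = -272*r)
(-36860 + 17839)*(7576 + p(-61)) = (-36860 + 17839)*(7576 - 272*(-61)) = -19021*(7576 + 16592) = -19021*24168 = -459699528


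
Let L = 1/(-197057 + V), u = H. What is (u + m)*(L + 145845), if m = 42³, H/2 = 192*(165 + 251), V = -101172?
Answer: 10170571594907328/298229 ≈ 3.4103e+10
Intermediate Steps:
H = 159744 (H = 2*(192*(165 + 251)) = 2*(192*416) = 2*79872 = 159744)
m = 74088
u = 159744
L = -1/298229 (L = 1/(-197057 - 101172) = 1/(-298229) = -1/298229 ≈ -3.3531e-6)
(u + m)*(L + 145845) = (159744 + 74088)*(-1/298229 + 145845) = 233832*(43495208504/298229) = 10170571594907328/298229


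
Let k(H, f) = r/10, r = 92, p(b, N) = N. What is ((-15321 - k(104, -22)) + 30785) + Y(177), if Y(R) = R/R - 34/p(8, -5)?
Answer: 77313/5 ≈ 15463.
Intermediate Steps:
k(H, f) = 46/5 (k(H, f) = 92/10 = 92*(1/10) = 46/5)
Y(R) = 39/5 (Y(R) = R/R - 34/(-5) = 1 - 34*(-1/5) = 1 + 34/5 = 39/5)
((-15321 - k(104, -22)) + 30785) + Y(177) = ((-15321 - 1*46/5) + 30785) + 39/5 = ((-15321 - 46/5) + 30785) + 39/5 = (-76651/5 + 30785) + 39/5 = 77274/5 + 39/5 = 77313/5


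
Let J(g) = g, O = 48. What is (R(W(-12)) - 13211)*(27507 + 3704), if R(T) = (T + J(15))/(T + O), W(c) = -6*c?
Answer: -16492235721/40 ≈ -4.1231e+8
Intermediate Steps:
R(T) = (15 + T)/(48 + T) (R(T) = (T + 15)/(T + 48) = (15 + T)/(48 + T))
(R(W(-12)) - 13211)*(27507 + 3704) = ((15 - 6*(-12))/(48 - 6*(-12)) - 13211)*(27507 + 3704) = ((15 + 72)/(48 + 72) - 13211)*31211 = (87/120 - 13211)*31211 = ((1/120)*87 - 13211)*31211 = (29/40 - 13211)*31211 = -528411/40*31211 = -16492235721/40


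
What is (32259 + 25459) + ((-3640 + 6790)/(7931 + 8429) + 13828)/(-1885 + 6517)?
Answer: 437406856459/7577952 ≈ 57721.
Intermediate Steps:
(32259 + 25459) + ((-3640 + 6790)/(7931 + 8429) + 13828)/(-1885 + 6517) = 57718 + (3150/16360 + 13828)/4632 = 57718 + (3150*(1/16360) + 13828)*(1/4632) = 57718 + (315/1636 + 13828)*(1/4632) = 57718 + (22622923/1636)*(1/4632) = 57718 + 22622923/7577952 = 437406856459/7577952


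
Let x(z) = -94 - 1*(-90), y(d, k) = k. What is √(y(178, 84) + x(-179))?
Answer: 4*√5 ≈ 8.9443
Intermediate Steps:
x(z) = -4 (x(z) = -94 + 90 = -4)
√(y(178, 84) + x(-179)) = √(84 - 4) = √80 = 4*√5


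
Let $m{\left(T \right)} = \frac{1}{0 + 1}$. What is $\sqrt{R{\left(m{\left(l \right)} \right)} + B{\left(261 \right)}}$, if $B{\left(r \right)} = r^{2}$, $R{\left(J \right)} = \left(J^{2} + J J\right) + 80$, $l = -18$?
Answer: $\sqrt{68203} \approx 261.16$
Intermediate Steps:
$m{\left(T \right)} = 1$ ($m{\left(T \right)} = 1^{-1} = 1$)
$R{\left(J \right)} = 80 + 2 J^{2}$ ($R{\left(J \right)} = \left(J^{2} + J^{2}\right) + 80 = 2 J^{2} + 80 = 80 + 2 J^{2}$)
$\sqrt{R{\left(m{\left(l \right)} \right)} + B{\left(261 \right)}} = \sqrt{\left(80 + 2 \cdot 1^{2}\right) + 261^{2}} = \sqrt{\left(80 + 2 \cdot 1\right) + 68121} = \sqrt{\left(80 + 2\right) + 68121} = \sqrt{82 + 68121} = \sqrt{68203}$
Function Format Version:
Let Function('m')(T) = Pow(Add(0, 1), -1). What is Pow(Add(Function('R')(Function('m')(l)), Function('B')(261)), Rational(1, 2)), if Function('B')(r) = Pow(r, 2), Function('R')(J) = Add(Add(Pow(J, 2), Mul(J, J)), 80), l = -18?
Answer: Pow(68203, Rational(1, 2)) ≈ 261.16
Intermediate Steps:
Function('m')(T) = 1 (Function('m')(T) = Pow(1, -1) = 1)
Function('R')(J) = Add(80, Mul(2, Pow(J, 2))) (Function('R')(J) = Add(Add(Pow(J, 2), Pow(J, 2)), 80) = Add(Mul(2, Pow(J, 2)), 80) = Add(80, Mul(2, Pow(J, 2))))
Pow(Add(Function('R')(Function('m')(l)), Function('B')(261)), Rational(1, 2)) = Pow(Add(Add(80, Mul(2, Pow(1, 2))), Pow(261, 2)), Rational(1, 2)) = Pow(Add(Add(80, Mul(2, 1)), 68121), Rational(1, 2)) = Pow(Add(Add(80, 2), 68121), Rational(1, 2)) = Pow(Add(82, 68121), Rational(1, 2)) = Pow(68203, Rational(1, 2))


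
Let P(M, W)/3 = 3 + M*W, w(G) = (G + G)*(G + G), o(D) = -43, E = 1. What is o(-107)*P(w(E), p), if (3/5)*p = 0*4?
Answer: -387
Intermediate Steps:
w(G) = 4*G**2 (w(G) = (2*G)*(2*G) = 4*G**2)
p = 0 (p = 5*(0*4)/3 = (5/3)*0 = 0)
P(M, W) = 9 + 3*M*W (P(M, W) = 3*(3 + M*W) = 9 + 3*M*W)
o(-107)*P(w(E), p) = -43*(9 + 3*(4*1**2)*0) = -43*(9 + 3*(4*1)*0) = -43*(9 + 3*4*0) = -43*(9 + 0) = -43*9 = -387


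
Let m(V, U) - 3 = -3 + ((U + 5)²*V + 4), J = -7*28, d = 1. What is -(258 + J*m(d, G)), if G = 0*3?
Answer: 5426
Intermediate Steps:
G = 0
J = -196
m(V, U) = 4 + V*(5 + U)² (m(V, U) = 3 + (-3 + ((U + 5)²*V + 4)) = 3 + (-3 + ((5 + U)²*V + 4)) = 3 + (-3 + (V*(5 + U)² + 4)) = 3 + (-3 + (4 + V*(5 + U)²)) = 3 + (1 + V*(5 + U)²) = 4 + V*(5 + U)²)
-(258 + J*m(d, G)) = -(258 - 196*(4 + 1*(5 + 0)²)) = -(258 - 196*(4 + 1*5²)) = -(258 - 196*(4 + 1*25)) = -(258 - 196*(4 + 25)) = -(258 - 196*29) = -(258 - 5684) = -1*(-5426) = 5426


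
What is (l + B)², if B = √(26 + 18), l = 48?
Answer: 2348 + 192*√11 ≈ 2984.8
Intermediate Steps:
B = 2*√11 (B = √44 = 2*√11 ≈ 6.6332)
(l + B)² = (48 + 2*√11)²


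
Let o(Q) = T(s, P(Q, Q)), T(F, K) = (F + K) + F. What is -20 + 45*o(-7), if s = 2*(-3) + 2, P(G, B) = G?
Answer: -695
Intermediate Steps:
s = -4 (s = -6 + 2 = -4)
T(F, K) = K + 2*F
o(Q) = -8 + Q (o(Q) = Q + 2*(-4) = Q - 8 = -8 + Q)
-20 + 45*o(-7) = -20 + 45*(-8 - 7) = -20 + 45*(-15) = -20 - 675 = -695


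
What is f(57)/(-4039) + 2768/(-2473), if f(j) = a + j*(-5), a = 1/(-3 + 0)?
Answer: -31422968/29965341 ≈ -1.0486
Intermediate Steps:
a = -1/3 (a = 1/(-3) = -1/3 ≈ -0.33333)
f(j) = -1/3 - 5*j (f(j) = -1/3 + j*(-5) = -1/3 - 5*j)
f(57)/(-4039) + 2768/(-2473) = (-1/3 - 5*57)/(-4039) + 2768/(-2473) = (-1/3 - 285)*(-1/4039) + 2768*(-1/2473) = -856/3*(-1/4039) - 2768/2473 = 856/12117 - 2768/2473 = -31422968/29965341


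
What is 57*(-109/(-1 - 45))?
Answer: 6213/46 ≈ 135.07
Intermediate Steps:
57*(-109/(-1 - 45)) = 57*(-109/(-46)) = 57*(-109*(-1/46)) = 57*(109/46) = 6213/46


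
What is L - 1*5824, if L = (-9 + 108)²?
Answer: 3977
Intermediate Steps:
L = 9801 (L = 99² = 9801)
L - 1*5824 = 9801 - 1*5824 = 9801 - 5824 = 3977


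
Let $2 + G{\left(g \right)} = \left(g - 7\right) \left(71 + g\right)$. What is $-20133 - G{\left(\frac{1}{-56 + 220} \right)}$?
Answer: $- \frac{528086561}{26896} \approx -19634.0$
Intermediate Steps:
$G{\left(g \right)} = -2 + \left(-7 + g\right) \left(71 + g\right)$ ($G{\left(g \right)} = -2 + \left(g - 7\right) \left(71 + g\right) = -2 + \left(-7 + g\right) \left(71 + g\right)$)
$-20133 - G{\left(\frac{1}{-56 + 220} \right)} = -20133 - \left(-499 + \left(\frac{1}{-56 + 220}\right)^{2} + \frac{64}{-56 + 220}\right) = -20133 - \left(-499 + \left(\frac{1}{164}\right)^{2} + \frac{64}{164}\right) = -20133 - \left(-499 + \left(\frac{1}{164}\right)^{2} + 64 \cdot \frac{1}{164}\right) = -20133 - \left(-499 + \frac{1}{26896} + \frac{16}{41}\right) = -20133 - - \frac{13410607}{26896} = -20133 + \frac{13410607}{26896} = - \frac{528086561}{26896}$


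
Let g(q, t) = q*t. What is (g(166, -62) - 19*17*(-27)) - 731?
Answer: -2302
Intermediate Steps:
(g(166, -62) - 19*17*(-27)) - 731 = (166*(-62) - 19*17*(-27)) - 731 = (-10292 - 323*(-27)) - 731 = (-10292 + 8721) - 731 = -1571 - 731 = -2302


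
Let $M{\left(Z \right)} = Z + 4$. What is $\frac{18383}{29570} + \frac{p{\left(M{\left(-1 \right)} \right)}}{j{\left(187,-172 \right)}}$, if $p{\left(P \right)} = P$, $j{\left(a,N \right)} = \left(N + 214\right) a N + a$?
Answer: $\frac{24829847773}{39940228570} \approx 0.62168$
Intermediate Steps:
$M{\left(Z \right)} = 4 + Z$
$j{\left(a,N \right)} = a + N a \left(214 + N\right)$ ($j{\left(a,N \right)} = \left(214 + N\right) a N + a = a \left(214 + N\right) N + a = N a \left(214 + N\right) + a = a + N a \left(214 + N\right)$)
$\frac{18383}{29570} + \frac{p{\left(M{\left(-1 \right)} \right)}}{j{\left(187,-172 \right)}} = \frac{18383}{29570} + \frac{4 - 1}{187 \left(1 + \left(-172\right)^{2} + 214 \left(-172\right)\right)} = 18383 \cdot \frac{1}{29570} + \frac{3}{187 \left(1 + 29584 - 36808\right)} = \frac{18383}{29570} + \frac{3}{187 \left(-7223\right)} = \frac{18383}{29570} + \frac{3}{-1350701} = \frac{18383}{29570} + 3 \left(- \frac{1}{1350701}\right) = \frac{18383}{29570} - \frac{3}{1350701} = \frac{24829847773}{39940228570}$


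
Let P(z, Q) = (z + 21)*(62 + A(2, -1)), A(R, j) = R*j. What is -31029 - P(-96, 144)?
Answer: -26529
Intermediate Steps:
P(z, Q) = 1260 + 60*z (P(z, Q) = (z + 21)*(62 + 2*(-1)) = (21 + z)*(62 - 2) = (21 + z)*60 = 1260 + 60*z)
-31029 - P(-96, 144) = -31029 - (1260 + 60*(-96)) = -31029 - (1260 - 5760) = -31029 - 1*(-4500) = -31029 + 4500 = -26529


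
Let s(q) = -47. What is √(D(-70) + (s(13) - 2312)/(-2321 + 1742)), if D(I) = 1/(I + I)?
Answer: √6680985465/40530 ≈ 2.0167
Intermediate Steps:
D(I) = 1/(2*I)
√(D(-70) + (s(13) - 2312)/(-2321 + 1742)) = √((½)/(-70) + (-47 - 2312)/(-2321 + 1742)) = √((½)*(-1/70) - 2359/(-579)) = √(-1/140 - 2359*(-1/579)) = √(-1/140 + 2359/579) = √(329681/81060) = √6680985465/40530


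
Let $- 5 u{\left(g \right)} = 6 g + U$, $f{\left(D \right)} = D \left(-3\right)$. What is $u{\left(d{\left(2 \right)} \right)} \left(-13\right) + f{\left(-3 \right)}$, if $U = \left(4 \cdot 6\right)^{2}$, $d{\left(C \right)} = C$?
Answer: $\frac{7689}{5} \approx 1537.8$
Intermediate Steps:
$f{\left(D \right)} = - 3 D$
$U = 576$ ($U = 24^{2} = 576$)
$u{\left(g \right)} = - \frac{576}{5} - \frac{6 g}{5}$ ($u{\left(g \right)} = - \frac{6 g + 576}{5} = - \frac{576 + 6 g}{5} = - \frac{576}{5} - \frac{6 g}{5}$)
$u{\left(d{\left(2 \right)} \right)} \left(-13\right) + f{\left(-3 \right)} = \left(- \frac{576}{5} - \frac{12}{5}\right) \left(-13\right) - -9 = \left(- \frac{576}{5} - \frac{12}{5}\right) \left(-13\right) + 9 = \left(- \frac{588}{5}\right) \left(-13\right) + 9 = \frac{7644}{5} + 9 = \frac{7689}{5}$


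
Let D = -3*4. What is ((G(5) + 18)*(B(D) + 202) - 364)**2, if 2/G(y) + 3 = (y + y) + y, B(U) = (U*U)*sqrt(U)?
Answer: -640746359/9 + 34590496*I*sqrt(3) ≈ -7.1194e+7 + 5.9913e+7*I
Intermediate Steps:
D = -12
B(U) = U**(5/2) (B(U) = U**2*sqrt(U) = U**(5/2))
G(y) = 2/(-3 + 3*y) (G(y) = 2/(-3 + ((y + y) + y)) = 2/(-3 + (2*y + y)) = 2/(-3 + 3*y))
((G(5) + 18)*(B(D) + 202) - 364)**2 = ((2/(3*(-1 + 5)) + 18)*((-12)**(5/2) + 202) - 364)**2 = (((2/3)/4 + 18)*(288*I*sqrt(3) + 202) - 364)**2 = (((2/3)*(1/4) + 18)*(202 + 288*I*sqrt(3)) - 364)**2 = ((1/6 + 18)*(202 + 288*I*sqrt(3)) - 364)**2 = (109*(202 + 288*I*sqrt(3))/6 - 364)**2 = ((11009/3 + 5232*I*sqrt(3)) - 364)**2 = (9917/3 + 5232*I*sqrt(3))**2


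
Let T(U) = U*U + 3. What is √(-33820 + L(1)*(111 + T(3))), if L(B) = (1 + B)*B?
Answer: I*√33574 ≈ 183.23*I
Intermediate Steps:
T(U) = 3 + U² (T(U) = U² + 3 = 3 + U²)
L(B) = B*(1 + B)
√(-33820 + L(1)*(111 + T(3))) = √(-33820 + (1*(1 + 1))*(111 + (3 + 3²))) = √(-33820 + (1*2)*(111 + (3 + 9))) = √(-33820 + 2*(111 + 12)) = √(-33820 + 2*123) = √(-33820 + 246) = √(-33574) = I*√33574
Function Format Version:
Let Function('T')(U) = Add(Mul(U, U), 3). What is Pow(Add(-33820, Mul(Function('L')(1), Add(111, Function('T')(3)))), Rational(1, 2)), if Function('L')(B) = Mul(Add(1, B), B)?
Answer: Mul(I, Pow(33574, Rational(1, 2))) ≈ Mul(183.23, I)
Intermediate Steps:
Function('T')(U) = Add(3, Pow(U, 2)) (Function('T')(U) = Add(Pow(U, 2), 3) = Add(3, Pow(U, 2)))
Function('L')(B) = Mul(B, Add(1, B))
Pow(Add(-33820, Mul(Function('L')(1), Add(111, Function('T')(3)))), Rational(1, 2)) = Pow(Add(-33820, Mul(Mul(1, Add(1, 1)), Add(111, Add(3, Pow(3, 2))))), Rational(1, 2)) = Pow(Add(-33820, Mul(Mul(1, 2), Add(111, Add(3, 9)))), Rational(1, 2)) = Pow(Add(-33820, Mul(2, Add(111, 12))), Rational(1, 2)) = Pow(Add(-33820, Mul(2, 123)), Rational(1, 2)) = Pow(Add(-33820, 246), Rational(1, 2)) = Pow(-33574, Rational(1, 2)) = Mul(I, Pow(33574, Rational(1, 2)))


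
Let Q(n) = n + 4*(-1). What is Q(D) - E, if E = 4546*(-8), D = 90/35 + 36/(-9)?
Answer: 254538/7 ≈ 36363.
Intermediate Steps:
D = -10/7 (D = 90*(1/35) + 36*(-1/9) = 18/7 - 4 = -10/7 ≈ -1.4286)
E = -36368
Q(n) = -4 + n (Q(n) = n - 4 = -4 + n)
Q(D) - E = (-4 - 10/7) - 1*(-36368) = -38/7 + 36368 = 254538/7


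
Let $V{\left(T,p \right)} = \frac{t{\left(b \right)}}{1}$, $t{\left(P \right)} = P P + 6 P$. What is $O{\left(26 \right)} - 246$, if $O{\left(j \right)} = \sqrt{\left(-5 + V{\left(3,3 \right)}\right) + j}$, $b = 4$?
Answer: $-246 + \sqrt{61} \approx -238.19$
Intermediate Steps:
$t{\left(P \right)} = P^{2} + 6 P$
$V{\left(T,p \right)} = 40$ ($V{\left(T,p \right)} = \frac{4 \left(6 + 4\right)}{1} = 4 \cdot 10 \cdot 1 = 40 \cdot 1 = 40$)
$O{\left(j \right)} = \sqrt{35 + j}$ ($O{\left(j \right)} = \sqrt{\left(-5 + 40\right) + j} = \sqrt{35 + j}$)
$O{\left(26 \right)} - 246 = \sqrt{35 + 26} - 246 = \sqrt{61} - 246 = -246 + \sqrt{61}$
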